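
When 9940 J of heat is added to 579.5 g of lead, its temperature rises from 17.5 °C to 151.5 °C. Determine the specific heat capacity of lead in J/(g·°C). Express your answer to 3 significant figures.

c = q / (m ΔT) = 9940 / (579.5 × 134.0)
c = 9940 / 77653 = 0.128 J/(g·°C)

c = 0.128 J/(g·°C)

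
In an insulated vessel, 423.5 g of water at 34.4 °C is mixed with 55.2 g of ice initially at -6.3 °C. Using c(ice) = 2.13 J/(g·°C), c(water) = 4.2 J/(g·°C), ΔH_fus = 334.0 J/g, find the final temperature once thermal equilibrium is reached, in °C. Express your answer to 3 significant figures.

T_f = 20.9 °C

Heat to bring ice to 0 °C and melt it: q₁ = 55.2×2.13×6.3 + 55.2×334.0 = 19178 J
Heat the water can supply cooling to 0 °C: 423.5×4.2×34.4 = 61187.3 J > q₁, so all ice melts.
Energy balance: 423.5×4.2×(34.4 − T) = 19178 + 55.2×4.2×(T − 0)
1778.7(34.4 − T) = 19178 + 231.84 T
61187.3 − 19178 = 2010.54 T
T = 42009.3 / 2010.54 = 20.89 °C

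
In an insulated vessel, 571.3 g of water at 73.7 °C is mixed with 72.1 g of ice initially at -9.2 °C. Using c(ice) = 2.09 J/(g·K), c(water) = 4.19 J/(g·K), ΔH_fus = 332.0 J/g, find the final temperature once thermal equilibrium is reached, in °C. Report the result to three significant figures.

Heat to bring ice to 0 °C and melt it: q₁ = 72.1×2.09×9.2 + 72.1×332.0 = 25324 J
Heat the water can supply cooling to 0 °C: 571.3×4.19×73.7 = 176419 J > q₁, so all ice melts.
Energy balance: 571.3×4.19×(73.7 − T) = 25324 + 72.1×4.19×(T − 0)
2393.747(73.7 − T) = 25324 + 302.099 T
176419 − 25324 = 2695.846 T
T = 151095 / 2695.846 = 56.047 °C

T_f = 56.0 °C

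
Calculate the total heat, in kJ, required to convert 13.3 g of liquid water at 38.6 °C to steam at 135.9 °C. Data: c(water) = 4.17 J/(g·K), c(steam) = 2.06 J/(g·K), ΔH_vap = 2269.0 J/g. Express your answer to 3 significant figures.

q1 (heat water 38.6→100.0 °C): 13.3 × 4.17 × 61.4 = 3405 J
q2 (vaporize at 100 °C): 13.3 × 2269.0 = 30178 J
q3 (heat steam 100.0→135.9 °C): 13.3 × 2.06 × 35.9 = 984 J
Total: 3405 + 30178 + 984 = 34567 J = 34.6 kJ

q = 34.6 kJ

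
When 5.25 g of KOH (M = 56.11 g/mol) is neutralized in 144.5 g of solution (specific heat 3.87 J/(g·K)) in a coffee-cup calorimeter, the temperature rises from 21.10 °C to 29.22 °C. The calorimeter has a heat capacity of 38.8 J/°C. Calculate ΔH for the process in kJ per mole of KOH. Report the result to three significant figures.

ΔH = -51.9 kJ/mol

|ΔT| = |29.22 − 21.10| = 8.12 °C
|q_surr| = (144.5 × 3.87 + 38.8) × 8.12 = 598.015 × 8.12 = 4856 J
n(KOH) = 5.25 / 56.11 = 0.09357 mol
Temperature rose, so q_rxn = −|q_surr| = -4.856 kJ
ΔH = q_rxn / n = -51.90 kJ/mol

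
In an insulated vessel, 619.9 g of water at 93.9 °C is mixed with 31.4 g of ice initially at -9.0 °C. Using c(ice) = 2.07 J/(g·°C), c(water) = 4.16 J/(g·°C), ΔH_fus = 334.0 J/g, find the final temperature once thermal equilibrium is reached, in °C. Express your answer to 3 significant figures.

T_f = 85.3 °C

Heat to bring ice to 0 °C and melt it: q₁ = 31.4×2.07×9.0 + 31.4×334.0 = 11073 J
Heat the water can supply cooling to 0 °C: 619.9×4.16×93.9 = 242148 J > q₁, so all ice melts.
Energy balance: 619.9×4.16×(93.9 − T) = 11073 + 31.4×4.16×(T − 0)
2578.784(93.9 − T) = 11073 + 130.624 T
242148 − 11073 = 2709.408 T
T = 231075 / 2709.408 = 85.29 °C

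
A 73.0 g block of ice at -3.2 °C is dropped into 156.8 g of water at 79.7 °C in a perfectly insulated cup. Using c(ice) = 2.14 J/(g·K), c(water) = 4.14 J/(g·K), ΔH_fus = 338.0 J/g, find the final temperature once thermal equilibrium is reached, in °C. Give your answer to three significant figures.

T_f = 27.9 °C

Heat to bring ice to 0 °C and melt it: q₁ = 73.0×2.14×3.2 + 73.0×338.0 = 25174 J
Heat the water can supply cooling to 0 °C: 156.8×4.14×79.7 = 51737.4 J > q₁, so all ice melts.
Energy balance: 156.8×4.14×(79.7 − T) = 25174 + 73.0×4.14×(T − 0)
649.152(79.7 − T) = 25174 + 302.22 T
51737.4 − 25174 = 951.372 T
T = 26563.4 / 951.372 = 27.92 °C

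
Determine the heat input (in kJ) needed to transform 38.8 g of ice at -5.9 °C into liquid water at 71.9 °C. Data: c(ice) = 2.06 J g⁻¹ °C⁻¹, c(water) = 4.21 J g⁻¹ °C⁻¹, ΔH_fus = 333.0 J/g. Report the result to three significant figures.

q1 (heat ice -5.9→0.0 °C): 38.8 × 2.06 × 5.9 = 472 J
q2 (melt at 0 °C): 38.8 × 333.0 = 12920 J
q3 (heat water 0.0→71.9 °C): 38.8 × 4.21 × 71.9 = 11745 J
Total: 472 + 12920 + 11745 = 25137 J = 25.1 kJ

q = 25.1 kJ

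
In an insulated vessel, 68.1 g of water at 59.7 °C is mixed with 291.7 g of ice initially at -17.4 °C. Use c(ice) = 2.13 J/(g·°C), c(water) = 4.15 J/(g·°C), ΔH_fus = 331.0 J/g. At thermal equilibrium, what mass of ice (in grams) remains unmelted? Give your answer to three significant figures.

Heat to warm all ice to 0 °C: 291.7×2.13×17.4 = 10811 J
Heat released by water cooling to 0 °C: 68.1×4.15×59.7 = 16872 J
16872 J < 10811 + 291.7×331.0 = 107363.7 J, so not all ice melts; final T = 0 °C.
Heat left for melting: 16872 − 10811 = 6061 J
Mass melted = 6061 / 331.0 = 18.31 g
Ice remaining = 291.7 − 18.31 = 273.39 g

m_ice remaining = 273 g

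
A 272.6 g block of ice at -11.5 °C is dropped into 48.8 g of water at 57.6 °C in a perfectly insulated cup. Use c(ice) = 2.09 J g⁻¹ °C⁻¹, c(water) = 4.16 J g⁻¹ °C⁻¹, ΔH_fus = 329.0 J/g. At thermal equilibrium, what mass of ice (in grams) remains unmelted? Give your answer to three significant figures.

m_ice remaining = 257 g

Heat to warm all ice to 0 °C: 272.6×2.09×11.5 = 6551.9 J
Heat released by water cooling to 0 °C: 48.8×4.16×57.6 = 11693 J
11693 J < 6551.9 + 272.6×329.0 = 96237.3 J, so not all ice melts; final T = 0 °C.
Heat left for melting: 11693 − 6551.9 = 5141.1 J
Mass melted = 5141.1 / 329.0 = 15.63 g
Ice remaining = 272.6 − 15.63 = 256.97 g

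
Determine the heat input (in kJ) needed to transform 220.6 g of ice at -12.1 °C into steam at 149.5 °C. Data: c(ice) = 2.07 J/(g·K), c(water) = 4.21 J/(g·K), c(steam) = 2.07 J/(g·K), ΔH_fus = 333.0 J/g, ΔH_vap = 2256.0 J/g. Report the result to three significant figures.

q = 692 kJ

q1 (heat ice -12.1→0.0 °C): 220.6 × 2.07 × 12.1 = 5525 J
q2 (melt at 0 °C): 220.6 × 333.0 = 73460 J
q3 (heat water 0.0→100.0 °C): 220.6 × 4.21 × 100.0 = 92873 J
q4 (vaporize at 100 °C): 220.6 × 2256.0 = 497674 J
q5 (heat steam 100.0→149.5 °C): 220.6 × 2.07 × 49.5 = 22604 J
Total: 5525 + 73460 + 92873 + 497674 + 22604 = 692136 J = 692 kJ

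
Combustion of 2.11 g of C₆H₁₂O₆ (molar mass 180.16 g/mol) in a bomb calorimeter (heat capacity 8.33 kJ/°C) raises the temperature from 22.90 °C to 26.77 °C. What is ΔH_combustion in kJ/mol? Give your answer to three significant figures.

ΔH = -2750 kJ/mol

ΔT = 26.77 − 22.90 = 3.87 °C
q_cal = C_cal × ΔT = 8.33 × 3.87 = 32.2371 kJ
n = 2.11 / 180.16 = 0.01171 mol
q_rxn = −q_cal = -32.2371 kJ
ΔH = -32.2371 / 0.01171 = -2753 kJ/mol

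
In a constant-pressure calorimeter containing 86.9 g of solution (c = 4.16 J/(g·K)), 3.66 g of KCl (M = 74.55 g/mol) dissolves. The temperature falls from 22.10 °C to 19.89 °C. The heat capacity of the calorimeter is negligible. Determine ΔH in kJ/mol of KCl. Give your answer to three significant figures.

|ΔT| = |19.89 − 22.10| = 2.21 °C
|q_surr| = (86.9 × 4.16) × 2.21 = 361.504 × 2.21 = 798.9 J
n(KCl) = 3.66 / 74.55 = 0.04909 mol
Temperature fell, so q_rxn = +|q_surr| = 0.7989 kJ
ΔH = q_rxn / n = 16.27 kJ/mol

ΔH = 16.3 kJ/mol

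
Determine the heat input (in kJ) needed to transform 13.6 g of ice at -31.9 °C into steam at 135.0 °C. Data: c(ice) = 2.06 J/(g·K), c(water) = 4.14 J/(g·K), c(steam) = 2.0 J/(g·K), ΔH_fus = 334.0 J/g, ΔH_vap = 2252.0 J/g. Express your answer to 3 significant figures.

q = 42.6 kJ

q1 (heat ice -31.9→0.0 °C): 13.6 × 2.06 × 31.9 = 894 J
q2 (melt at 0 °C): 13.6 × 334.0 = 4542 J
q3 (heat water 0.0→100.0 °C): 13.6 × 4.14 × 100.0 = 5630 J
q4 (vaporize at 100 °C): 13.6 × 2252.0 = 30627 J
q5 (heat steam 100.0→135.0 °C): 13.6 × 2.0 × 35.0 = 952 J
Total: 894 + 4542 + 5630 + 30627 + 952 = 42645 J = 42.6 kJ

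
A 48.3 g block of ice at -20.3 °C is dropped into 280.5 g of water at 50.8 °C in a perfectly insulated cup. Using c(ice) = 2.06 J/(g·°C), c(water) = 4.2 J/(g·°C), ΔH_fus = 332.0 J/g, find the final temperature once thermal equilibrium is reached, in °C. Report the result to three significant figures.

T_f = 30.3 °C

Heat to bring ice to 0 °C and melt it: q₁ = 48.3×2.06×20.3 + 48.3×332.0 = 18055 J
Heat the water can supply cooling to 0 °C: 280.5×4.2×50.8 = 59847.5 J > q₁, so all ice melts.
Energy balance: 280.5×4.2×(50.8 − T) = 18055 + 48.3×4.2×(T − 0)
1178.1(50.8 − T) = 18055 + 202.86 T
59847.5 − 18055 = 1380.96 T
T = 41792.5 / 1380.96 = 30.26 °C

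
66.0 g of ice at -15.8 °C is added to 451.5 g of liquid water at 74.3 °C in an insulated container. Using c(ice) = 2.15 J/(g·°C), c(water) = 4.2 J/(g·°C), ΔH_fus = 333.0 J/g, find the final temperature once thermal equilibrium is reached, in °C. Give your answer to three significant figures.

Heat to bring ice to 0 °C and melt it: q₁ = 66.0×2.15×15.8 + 66.0×333.0 = 24220 J
Heat the water can supply cooling to 0 °C: 451.5×4.2×74.3 = 140895 J > q₁, so all ice melts.
Energy balance: 451.5×4.2×(74.3 − T) = 24220 + 66.0×4.2×(T − 0)
1896.3(74.3 − T) = 24220 + 277.2 T
140895 − 24220 = 2173.5 T
T = 116675 / 2173.5 = 53.68 °C

T_f = 53.7 °C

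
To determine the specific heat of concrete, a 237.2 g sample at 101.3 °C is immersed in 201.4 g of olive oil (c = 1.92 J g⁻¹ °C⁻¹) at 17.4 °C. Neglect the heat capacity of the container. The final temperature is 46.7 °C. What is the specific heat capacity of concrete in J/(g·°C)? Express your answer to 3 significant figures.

c = 0.875 J/(g·°C)

q_gained = (201.4 × 1.92) × (46.7 − 17.4) = 11330 J
q_lost = 237.2 × c × (101.3 − 46.7) = 12951.12 c
Set equal: c = 11330 / 12951.12 = 0.875 J/(g·°C)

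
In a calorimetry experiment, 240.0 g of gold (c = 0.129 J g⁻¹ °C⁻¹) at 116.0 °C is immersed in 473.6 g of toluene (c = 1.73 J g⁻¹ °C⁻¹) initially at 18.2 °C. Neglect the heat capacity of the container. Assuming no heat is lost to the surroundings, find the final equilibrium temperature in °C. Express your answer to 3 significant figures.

Heat lost by gold = heat gained by toluene.
(240.0)(0.129)(116.0 − T) = (473.6)(1.73)(T − 18.2)
30.96 (116.0 − T) = 819.328 (T − 18.2)
3591.4 − 30.96 T = 819.328 T − 14912
18503.4 = 850.288 T
T = 21.76 °C

T_f = 21.8 °C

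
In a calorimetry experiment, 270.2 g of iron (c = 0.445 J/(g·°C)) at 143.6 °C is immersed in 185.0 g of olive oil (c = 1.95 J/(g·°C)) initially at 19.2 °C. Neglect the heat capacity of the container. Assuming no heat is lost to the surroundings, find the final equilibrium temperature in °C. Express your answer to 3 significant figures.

Heat lost by iron = heat gained by olive oil.
(270.2)(0.445)(143.6 − T) = (185.0)(1.95)(T − 19.2)
120.239 (143.6 − T) = 360.75 (T − 19.2)
17266 − 120.239 T = 360.75 T − 6926.4
24192.4 = 480.989 T
T = 50.30 °C

T_f = 50.3 °C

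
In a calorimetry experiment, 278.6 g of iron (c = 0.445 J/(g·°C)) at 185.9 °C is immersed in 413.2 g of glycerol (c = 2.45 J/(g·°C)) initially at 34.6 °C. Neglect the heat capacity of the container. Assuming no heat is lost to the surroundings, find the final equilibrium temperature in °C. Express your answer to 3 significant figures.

Heat lost by iron = heat gained by glycerol.
(278.6)(0.445)(185.9 − T) = (413.2)(2.45)(T − 34.6)
123.977 (185.9 − T) = 1012.34 (T − 34.6)
23047 − 123.977 T = 1012.34 T − 35027
58074 = 1136.317 T
T = 51.11 °C

T_f = 51.1 °C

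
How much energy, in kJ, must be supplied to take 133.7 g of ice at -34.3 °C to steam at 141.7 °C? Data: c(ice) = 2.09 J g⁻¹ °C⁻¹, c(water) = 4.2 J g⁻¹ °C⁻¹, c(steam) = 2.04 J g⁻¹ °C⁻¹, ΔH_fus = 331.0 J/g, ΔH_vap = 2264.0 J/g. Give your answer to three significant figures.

q = 424 kJ

q1 (heat ice -34.3→0.0 °C): 133.7 × 2.09 × 34.3 = 9585 J
q2 (melt at 0 °C): 133.7 × 331.0 = 44255 J
q3 (heat water 0.0→100.0 °C): 133.7 × 4.2 × 100.0 = 56154 J
q4 (vaporize at 100 °C): 133.7 × 2264.0 = 302697 J
q5 (heat steam 100.0→141.7 °C): 133.7 × 2.04 × 41.7 = 11374 J
Total: 9585 + 44255 + 56154 + 302697 + 11374 = 424065 J = 424 kJ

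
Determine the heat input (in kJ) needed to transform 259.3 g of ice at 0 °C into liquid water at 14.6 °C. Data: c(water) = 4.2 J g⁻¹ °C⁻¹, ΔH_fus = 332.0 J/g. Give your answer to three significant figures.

q1 (melt at 0 °C): 259.3 × 332.0 = 86088 J
q2 (heat water 0.0→14.6 °C): 259.3 × 4.2 × 14.6 = 15900 J
Total: 86088 + 15900 = 101988 J = 102 kJ

q = 102 kJ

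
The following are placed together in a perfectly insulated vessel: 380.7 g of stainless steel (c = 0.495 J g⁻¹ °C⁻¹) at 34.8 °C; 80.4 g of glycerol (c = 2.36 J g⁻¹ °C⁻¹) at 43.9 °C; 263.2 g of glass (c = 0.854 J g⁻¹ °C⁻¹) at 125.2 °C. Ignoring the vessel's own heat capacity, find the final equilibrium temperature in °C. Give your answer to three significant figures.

Σ mᵢcᵢ(T − Tᵢ) = 0  ⇒  T = Σ mᵢcᵢTᵢ / Σ mᵢcᵢ
Σ mᵢcᵢ = 380.7×0.495 + 80.4×2.36 + 263.2×0.854 = 602.9633
Σ mᵢcᵢTᵢ = 188.4465×34.8 + 189.744×43.9 + 224.7728×125.2 = 43029
T = 43029 / 602.9633 = 71.36 °C

T_f = 71.4 °C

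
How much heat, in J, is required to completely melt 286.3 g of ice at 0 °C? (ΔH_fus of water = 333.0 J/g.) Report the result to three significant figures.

q = m × ΔH_fus = 286.3 × 333.0 = 95340 J

q = 95300 J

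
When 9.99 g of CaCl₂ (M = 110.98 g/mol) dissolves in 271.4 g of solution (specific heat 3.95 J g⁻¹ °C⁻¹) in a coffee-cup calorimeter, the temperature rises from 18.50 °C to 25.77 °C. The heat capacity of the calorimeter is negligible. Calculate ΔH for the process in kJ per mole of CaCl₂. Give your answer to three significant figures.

|ΔT| = |25.77 − 18.50| = 7.27 °C
|q_surr| = (271.4 × 3.95) × 7.27 = 1072.03 × 7.27 = 7794 J
n(CaCl₂) = 9.99 / 110.98 = 0.09002 mol
Temperature rose, so q_rxn = −|q_surr| = -7.794 kJ
ΔH = q_rxn / n = -86.58 kJ/mol

ΔH = -86.6 kJ/mol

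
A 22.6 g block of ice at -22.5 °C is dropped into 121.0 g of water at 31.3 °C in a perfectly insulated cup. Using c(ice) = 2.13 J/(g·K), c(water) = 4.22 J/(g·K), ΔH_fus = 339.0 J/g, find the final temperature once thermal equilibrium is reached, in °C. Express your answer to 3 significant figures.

T_f = 11.9 °C

Heat to bring ice to 0 °C and melt it: q₁ = 22.6×2.13×22.5 + 22.6×339.0 = 8744.5 J
Heat the water can supply cooling to 0 °C: 121.0×4.22×31.3 = 15982.4 J > q₁, so all ice melts.
Energy balance: 121.0×4.22×(31.3 − T) = 8744.5 + 22.6×4.22×(T − 0)
510.62(31.3 − T) = 8744.5 + 95.372 T
15982.4 − 8744.5 = 605.992 T
T = 7237.9 / 605.992 = 11.94 °C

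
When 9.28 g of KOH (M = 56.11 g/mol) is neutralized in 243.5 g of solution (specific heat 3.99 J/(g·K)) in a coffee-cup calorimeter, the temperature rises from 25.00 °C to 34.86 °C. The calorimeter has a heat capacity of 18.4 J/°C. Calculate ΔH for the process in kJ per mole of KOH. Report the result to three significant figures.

|ΔT| = |34.86 − 25.00| = 9.86 °C
|q_surr| = (243.5 × 3.99 + 18.4) × 9.86 = 989.965 × 9.86 = 9761 J
n(KOH) = 9.28 / 56.11 = 0.1654 mol
Temperature rose, so q_rxn = −|q_surr| = -9.761 kJ
ΔH = q_rxn / n = -59.01 kJ/mol

ΔH = -59.0 kJ/mol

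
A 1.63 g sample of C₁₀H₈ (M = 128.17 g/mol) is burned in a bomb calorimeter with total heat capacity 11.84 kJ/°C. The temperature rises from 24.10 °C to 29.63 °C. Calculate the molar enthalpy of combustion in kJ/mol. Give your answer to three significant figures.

ΔH = -5150 kJ/mol

ΔT = 29.63 − 24.10 = 5.53 °C
q_cal = C_cal × ΔT = 11.84 × 5.53 = 65.4752 kJ
n = 1.63 / 128.17 = 0.01272 mol
q_rxn = −q_cal = -65.4752 kJ
ΔH = -65.4752 / 0.01272 = -5147 kJ/mol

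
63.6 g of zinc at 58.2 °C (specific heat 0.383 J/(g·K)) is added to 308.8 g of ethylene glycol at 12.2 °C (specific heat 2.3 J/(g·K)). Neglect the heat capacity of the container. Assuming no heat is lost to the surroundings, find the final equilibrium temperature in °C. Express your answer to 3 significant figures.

T_f = 13.7 °C

Heat lost by zinc = heat gained by ethylene glycol.
(63.6)(0.383)(58.2 − T) = (308.8)(2.3)(T − 12.2)
24.3588 (58.2 − T) = 710.24 (T − 12.2)
1417.7 − 24.3588 T = 710.24 T − 8664.9
10082.6 = 734.5988 T
T = 13.73 °C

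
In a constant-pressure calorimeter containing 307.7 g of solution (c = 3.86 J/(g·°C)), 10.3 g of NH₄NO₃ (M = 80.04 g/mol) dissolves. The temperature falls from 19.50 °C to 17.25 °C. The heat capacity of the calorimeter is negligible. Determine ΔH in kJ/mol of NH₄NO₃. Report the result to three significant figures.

|ΔT| = |17.25 − 19.50| = 2.25 °C
|q_surr| = (307.7 × 3.86) × 2.25 = 1187.722 × 2.25 = 2672 J
n(NH₄NO₃) = 10.3 / 80.04 = 0.1287 mol
Temperature fell, so q_rxn = +|q_surr| = 2.672 kJ
ΔH = q_rxn / n = 20.76 kJ/mol

ΔH = 20.8 kJ/mol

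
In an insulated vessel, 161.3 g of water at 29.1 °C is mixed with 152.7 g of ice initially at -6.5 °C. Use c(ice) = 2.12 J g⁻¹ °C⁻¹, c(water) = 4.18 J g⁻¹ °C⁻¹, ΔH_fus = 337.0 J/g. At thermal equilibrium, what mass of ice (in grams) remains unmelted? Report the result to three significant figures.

Heat to warm all ice to 0 °C: 152.7×2.12×6.5 = 2104.2 J
Heat released by water cooling to 0 °C: 161.3×4.18×29.1 = 19620 J
19620 J < 2104.2 + 152.7×337.0 = 53564.1 J, so not all ice melts; final T = 0 °C.
Heat left for melting: 19620 − 2104.2 = 17515.8 J
Mass melted = 17515.8 / 337.0 = 51.98 g
Ice remaining = 152.7 − 51.98 = 100.72 g

m_ice remaining = 101 g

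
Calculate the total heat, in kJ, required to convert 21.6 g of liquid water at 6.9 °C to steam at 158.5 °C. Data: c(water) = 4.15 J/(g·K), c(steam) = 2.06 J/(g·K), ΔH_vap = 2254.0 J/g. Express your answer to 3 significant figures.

q = 59.6 kJ

q1 (heat water 6.9→100.0 °C): 21.6 × 4.15 × 93.1 = 8345 J
q2 (vaporize at 100 °C): 21.6 × 2254.0 = 48686 J
q3 (heat steam 100.0→158.5 °C): 21.6 × 2.06 × 58.5 = 2603 J
Total: 8345 + 48686 + 2603 = 59634 J = 59.6 kJ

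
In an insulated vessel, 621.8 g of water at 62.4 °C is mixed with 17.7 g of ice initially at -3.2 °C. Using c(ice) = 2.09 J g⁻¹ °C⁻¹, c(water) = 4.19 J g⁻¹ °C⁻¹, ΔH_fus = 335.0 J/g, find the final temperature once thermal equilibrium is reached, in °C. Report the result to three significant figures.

T_f = 58.4 °C

Heat to bring ice to 0 °C and melt it: q₁ = 17.7×2.09×3.2 + 17.7×335.0 = 6047.9 J
Heat the water can supply cooling to 0 °C: 621.8×4.19×62.4 = 162573 J > q₁, so all ice melts.
Energy balance: 621.8×4.19×(62.4 − T) = 6047.9 + 17.7×4.19×(T − 0)
2605.342(62.4 − T) = 6047.9 + 74.163 T
162573 − 6047.9 = 2679.505 T
T = 156525.1 / 2679.505 = 58.42 °C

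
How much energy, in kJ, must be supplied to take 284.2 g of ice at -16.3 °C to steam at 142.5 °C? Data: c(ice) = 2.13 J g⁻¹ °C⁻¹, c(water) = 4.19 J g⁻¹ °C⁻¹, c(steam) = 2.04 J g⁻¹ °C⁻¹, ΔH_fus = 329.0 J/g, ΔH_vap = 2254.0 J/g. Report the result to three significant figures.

q1 (heat ice -16.3→0.0 °C): 284.2 × 2.13 × 16.3 = 9867 J
q2 (melt at 0 °C): 284.2 × 329.0 = 93502 J
q3 (heat water 0.0→100.0 °C): 284.2 × 4.19 × 100.0 = 119080 J
q4 (vaporize at 100 °C): 284.2 × 2254.0 = 640587 J
q5 (heat steam 100.0→142.5 °C): 284.2 × 2.04 × 42.5 = 24640 J
Total: 9867 + 93502 + 119080 + 640587 + 24640 = 887676 J = 888 kJ

q = 888 kJ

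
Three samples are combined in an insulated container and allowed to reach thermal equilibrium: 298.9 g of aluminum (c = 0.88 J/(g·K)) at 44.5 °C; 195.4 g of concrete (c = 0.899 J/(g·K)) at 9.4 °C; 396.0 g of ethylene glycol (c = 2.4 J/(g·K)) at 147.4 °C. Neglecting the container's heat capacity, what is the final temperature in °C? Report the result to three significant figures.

Σ mᵢcᵢ(T − Tᵢ) = 0  ⇒  T = Σ mᵢcᵢTᵢ / Σ mᵢcᵢ
Σ mᵢcᵢ = 298.9×0.88 + 195.4×0.899 + 396.0×2.4 = 1389.0966
Σ mᵢcᵢTᵢ = 263.032×44.5 + 175.6646×9.4 + 950.4×147.4 = 153450
T = 153450 / 1389.0966 = 110.47 °C

T_f = 110 °C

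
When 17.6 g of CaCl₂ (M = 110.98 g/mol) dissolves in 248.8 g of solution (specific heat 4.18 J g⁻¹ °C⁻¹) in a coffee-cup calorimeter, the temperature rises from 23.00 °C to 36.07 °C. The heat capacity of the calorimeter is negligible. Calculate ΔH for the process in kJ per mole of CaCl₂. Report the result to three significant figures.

ΔH = -85.7 kJ/mol

|ΔT| = |36.07 − 23.00| = 13.07 °C
|q_surr| = (248.8 × 4.18) × 13.07 = 1039.984 × 13.07 = 13590 J
n(CaCl₂) = 17.6 / 110.98 = 0.1586 mol
Temperature rose, so q_rxn = −|q_surr| = -13.59 kJ
ΔH = q_rxn / n = -85.69 kJ/mol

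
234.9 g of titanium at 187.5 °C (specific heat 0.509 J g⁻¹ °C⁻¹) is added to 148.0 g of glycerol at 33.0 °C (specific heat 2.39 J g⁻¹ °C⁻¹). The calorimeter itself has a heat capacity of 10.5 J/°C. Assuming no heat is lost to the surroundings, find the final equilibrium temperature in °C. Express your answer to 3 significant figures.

Heat lost by titanium = heat gained by glycerol + calorimeter.
(234.9)(0.509)(187.5 − T) = [(148.0)(2.39) + 10.5](T − 33.0)
119.5641 (187.5 − T) = 364.22 (T − 33.0)
22418 − 119.5641 T = 364.22 T − 12019
34437 = 483.7841 T
T = 71.18 °C

T_f = 71.2 °C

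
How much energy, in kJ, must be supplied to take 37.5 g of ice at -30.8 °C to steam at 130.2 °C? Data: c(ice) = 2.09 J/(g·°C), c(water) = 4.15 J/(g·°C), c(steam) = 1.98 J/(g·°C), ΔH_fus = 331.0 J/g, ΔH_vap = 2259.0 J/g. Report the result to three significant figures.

q1 (heat ice -30.8→0.0 °C): 37.5 × 2.09 × 30.8 = 2414 J
q2 (melt at 0 °C): 37.5 × 331.0 = 12413 J
q3 (heat water 0.0→100.0 °C): 37.5 × 4.15 × 100.0 = 15563 J
q4 (vaporize at 100 °C): 37.5 × 2259.0 = 84713 J
q5 (heat steam 100.0→130.2 °C): 37.5 × 1.98 × 30.2 = 2242 J
Total: 2414 + 12413 + 15563 + 84713 + 2242 = 117345 J = 117 kJ

q = 117 kJ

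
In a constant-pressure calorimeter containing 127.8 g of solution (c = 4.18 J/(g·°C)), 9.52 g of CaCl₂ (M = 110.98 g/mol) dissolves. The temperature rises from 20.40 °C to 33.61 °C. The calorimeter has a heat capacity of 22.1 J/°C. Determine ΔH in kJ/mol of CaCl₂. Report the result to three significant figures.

|ΔT| = |33.61 − 20.40| = 13.21 °C
|q_surr| = (127.8 × 4.18 + 22.1) × 13.21 = 556.304 × 13.21 = 7349 J
n(CaCl₂) = 9.52 / 110.98 = 0.08578 mol
Temperature rose, so q_rxn = −|q_surr| = -7.349 kJ
ΔH = q_rxn / n = -85.67 kJ/mol

ΔH = -85.7 kJ/mol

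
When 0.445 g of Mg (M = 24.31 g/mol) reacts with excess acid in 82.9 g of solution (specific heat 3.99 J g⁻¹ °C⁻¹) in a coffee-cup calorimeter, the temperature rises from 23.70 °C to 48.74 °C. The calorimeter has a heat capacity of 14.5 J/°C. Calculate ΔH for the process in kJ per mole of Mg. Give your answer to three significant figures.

ΔH = -472 kJ/mol

|ΔT| = |48.74 − 23.70| = 25.04 °C
|q_surr| = (82.9 × 3.99 + 14.5) × 25.04 = 345.271 × 25.04 = 8646 J
n(Mg) = 0.445 / 24.31 = 0.01831 mol
Temperature rose, so q_rxn = −|q_surr| = -8.646 kJ
ΔH = q_rxn / n = -472.2 kJ/mol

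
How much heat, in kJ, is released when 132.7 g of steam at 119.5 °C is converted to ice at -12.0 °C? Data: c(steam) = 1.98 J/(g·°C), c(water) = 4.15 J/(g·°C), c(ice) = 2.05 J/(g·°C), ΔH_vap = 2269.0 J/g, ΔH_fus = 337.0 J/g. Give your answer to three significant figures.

q1 (cool steam 119.5→100 °C): 132.7 × 1.98 × 19.5 = 5124 J
q2 (condense at 100 °C): 132.7 × 2269.0 = 301096 J
q3 (cool water 100→0 °C): 132.7 × 4.15 × 100.0 = 55071 J
q4 (freeze at 0 °C): 132.7 × 337.0 = 44720 J
q5 (cool ice 0→-12.0 °C): 132.7 × 2.05 × 12.0 = 3264 J
Total: 5124 + 301096 + 55071 + 44720 + 3264 = 409275 J = 409 kJ

q = 409 kJ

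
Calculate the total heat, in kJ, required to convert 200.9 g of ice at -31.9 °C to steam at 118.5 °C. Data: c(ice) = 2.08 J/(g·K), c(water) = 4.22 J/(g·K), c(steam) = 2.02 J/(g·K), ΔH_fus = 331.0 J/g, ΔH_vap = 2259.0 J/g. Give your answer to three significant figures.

q = 626 kJ

q1 (heat ice -31.9→0.0 °C): 200.9 × 2.08 × 31.9 = 13330 J
q2 (melt at 0 °C): 200.9 × 331.0 = 66498 J
q3 (heat water 0.0→100.0 °C): 200.9 × 4.22 × 100.0 = 84780 J
q4 (vaporize at 100 °C): 200.9 × 2259.0 = 453833 J
q5 (heat steam 100.0→118.5 °C): 200.9 × 2.02 × 18.5 = 7508 J
Total: 13330 + 66498 + 84780 + 453833 + 7508 = 625949 J = 626 kJ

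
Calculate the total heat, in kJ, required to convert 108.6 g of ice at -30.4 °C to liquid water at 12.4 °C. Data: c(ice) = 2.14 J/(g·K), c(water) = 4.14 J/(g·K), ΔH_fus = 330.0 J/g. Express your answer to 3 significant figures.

q1 (heat ice -30.4→0.0 °C): 108.6 × 2.14 × 30.4 = 7065 J
q2 (melt at 0 °C): 108.6 × 330.0 = 35838 J
q3 (heat water 0.0→12.4 °C): 108.6 × 4.14 × 12.4 = 5575 J
Total: 7065 + 35838 + 5575 = 48478 J = 48.5 kJ

q = 48.5 kJ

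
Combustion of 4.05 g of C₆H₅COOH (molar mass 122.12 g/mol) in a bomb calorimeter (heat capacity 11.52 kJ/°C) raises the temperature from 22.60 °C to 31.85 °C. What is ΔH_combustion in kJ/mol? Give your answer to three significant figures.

ΔH = -3210 kJ/mol

ΔT = 31.85 − 22.60 = 9.25 °C
q_cal = C_cal × ΔT = 11.52 × 9.25 = 106.56 kJ
n = 4.05 / 122.12 = 0.03316 mol
q_rxn = −q_cal = -106.56 kJ
ΔH = -106.56 / 0.03316 = -3214 kJ/mol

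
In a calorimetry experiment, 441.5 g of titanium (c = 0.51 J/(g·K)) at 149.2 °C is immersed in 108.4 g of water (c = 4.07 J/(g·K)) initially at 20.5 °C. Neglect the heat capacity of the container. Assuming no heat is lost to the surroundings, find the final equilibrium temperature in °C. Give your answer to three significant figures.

Heat lost by titanium = heat gained by water.
(441.5)(0.51)(149.2 − T) = (108.4)(4.07)(T − 20.5)
225.165 (149.2 − T) = 441.188 (T − 20.5)
33595 − 225.165 T = 441.188 T − 9044.4
42639.4 = 666.353 T
T = 63.99 °C

T_f = 64.0 °C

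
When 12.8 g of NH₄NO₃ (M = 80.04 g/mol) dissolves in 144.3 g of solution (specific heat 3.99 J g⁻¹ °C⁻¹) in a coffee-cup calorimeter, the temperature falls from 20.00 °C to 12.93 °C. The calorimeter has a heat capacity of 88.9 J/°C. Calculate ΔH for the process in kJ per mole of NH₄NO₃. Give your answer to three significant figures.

ΔH = 29.4 kJ/mol

|ΔT| = |12.93 − 20.00| = 7.07 °C
|q_surr| = (144.3 × 3.99 + 88.9) × 7.07 = 664.657 × 7.07 = 4699 J
n(NH₄NO₃) = 12.8 / 80.04 = 0.1599 mol
Temperature fell, so q_rxn = +|q_surr| = 4.699 kJ
ΔH = q_rxn / n = 29.39 kJ/mol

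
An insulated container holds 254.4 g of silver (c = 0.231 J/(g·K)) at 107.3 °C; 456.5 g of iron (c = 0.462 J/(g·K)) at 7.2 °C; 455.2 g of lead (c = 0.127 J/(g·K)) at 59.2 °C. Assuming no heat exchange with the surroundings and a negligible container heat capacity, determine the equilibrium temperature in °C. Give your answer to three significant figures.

T_f = 34.3 °C

Σ mᵢcᵢ(T − Tᵢ) = 0  ⇒  T = Σ mᵢcᵢTᵢ / Σ mᵢcᵢ
Σ mᵢcᵢ = 254.4×0.231 + 456.5×0.462 + 455.2×0.127 = 327.4798
Σ mᵢcᵢTᵢ = 58.7664×107.3 + 210.903×7.2 + 57.8104×59.2 = 11247
T = 11247 / 327.4798 = 34.34 °C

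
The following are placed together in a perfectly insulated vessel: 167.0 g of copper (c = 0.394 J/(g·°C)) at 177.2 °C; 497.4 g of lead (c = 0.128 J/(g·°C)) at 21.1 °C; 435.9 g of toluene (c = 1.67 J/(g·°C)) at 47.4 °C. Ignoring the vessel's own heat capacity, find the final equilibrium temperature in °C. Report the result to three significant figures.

Σ mᵢcᵢ(T − Tᵢ) = 0  ⇒  T = Σ mᵢcᵢTᵢ / Σ mᵢcᵢ
Σ mᵢcᵢ = 167.0×0.394 + 497.4×0.128 + 435.9×1.67 = 857.4182
Σ mᵢcᵢTᵢ = 65.798×177.2 + 63.6672×21.1 + 727.953×47.4 = 47508
T = 47508 / 857.4182 = 55.41 °C

T_f = 55.4 °C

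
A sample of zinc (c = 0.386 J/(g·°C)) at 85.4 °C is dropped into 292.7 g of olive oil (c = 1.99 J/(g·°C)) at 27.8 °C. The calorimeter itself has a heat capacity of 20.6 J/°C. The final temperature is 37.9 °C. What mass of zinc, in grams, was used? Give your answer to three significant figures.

q_gained = (292.7 × 1.99 + 20.6) × (37.9 − 27.8) = 6091 J
q_lost = m × 0.386 × (85.4 − 37.9) = 18.335 m
m = 6091 / 18.335 = 332 g

m = 332 g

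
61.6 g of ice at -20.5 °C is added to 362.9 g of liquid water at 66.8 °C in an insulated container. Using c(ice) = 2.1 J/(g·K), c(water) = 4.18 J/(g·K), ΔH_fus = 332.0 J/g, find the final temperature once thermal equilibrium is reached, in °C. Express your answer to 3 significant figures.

Heat to bring ice to 0 °C and melt it: q₁ = 61.6×2.1×20.5 + 61.6×332.0 = 23103 J
Heat the water can supply cooling to 0 °C: 362.9×4.18×66.8 = 101330 J > q₁, so all ice melts.
Energy balance: 362.9×4.18×(66.8 − T) = 23103 + 61.6×4.18×(T − 0)
1516.922(66.8 − T) = 23103 + 257.488 T
101330 − 23103 = 1774.410 T
T = 78227 / 1774.410 = 44.09 °C

T_f = 44.1 °C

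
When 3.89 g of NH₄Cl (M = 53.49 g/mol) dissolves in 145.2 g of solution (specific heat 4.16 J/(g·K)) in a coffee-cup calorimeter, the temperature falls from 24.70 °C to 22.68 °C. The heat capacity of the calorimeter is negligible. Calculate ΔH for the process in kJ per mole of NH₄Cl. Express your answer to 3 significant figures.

|ΔT| = |22.68 − 24.70| = 2.02 °C
|q_surr| = (145.2 × 4.16) × 2.02 = 604.032 × 2.02 = 1220 J
n(NH₄Cl) = 3.89 / 53.49 = 0.07272 mol
Temperature fell, so q_rxn = +|q_surr| = 1.220 kJ
ΔH = q_rxn / n = 16.78 kJ/mol

ΔH = 16.8 kJ/mol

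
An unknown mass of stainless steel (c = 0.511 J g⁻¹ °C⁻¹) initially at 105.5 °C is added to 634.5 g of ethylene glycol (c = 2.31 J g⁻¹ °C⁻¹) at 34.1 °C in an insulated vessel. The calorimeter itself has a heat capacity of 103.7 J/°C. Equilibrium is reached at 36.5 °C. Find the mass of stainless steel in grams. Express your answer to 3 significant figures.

m = 107 g

q_gained = (634.5 × 2.31 + 103.7) × (36.5 − 34.1) = 3767 J
q_lost = m × 0.511 × (105.5 − 36.5) = 35.259 m
m = 3767 / 35.259 = 107 g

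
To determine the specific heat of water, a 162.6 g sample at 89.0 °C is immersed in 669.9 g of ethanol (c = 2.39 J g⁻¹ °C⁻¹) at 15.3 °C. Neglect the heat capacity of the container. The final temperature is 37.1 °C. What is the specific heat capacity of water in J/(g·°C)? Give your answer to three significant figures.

c = 4.14 J/(g·°C)

q_gained = (669.9 × 2.39) × (37.1 − 15.3) = 34900 J
q_lost = 162.6 × c × (89.0 − 37.1) = 8438.94 c
Set equal: c = 34900 / 8438.94 = 4.14 J/(g·°C)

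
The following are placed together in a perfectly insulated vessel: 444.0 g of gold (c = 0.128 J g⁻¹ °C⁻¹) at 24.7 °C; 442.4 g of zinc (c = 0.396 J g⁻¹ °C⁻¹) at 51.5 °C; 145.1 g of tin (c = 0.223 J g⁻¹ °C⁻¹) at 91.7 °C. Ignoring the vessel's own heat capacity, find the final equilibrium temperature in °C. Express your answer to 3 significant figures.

T_f = 50.7 °C

Σ mᵢcᵢ(T − Tᵢ) = 0  ⇒  T = Σ mᵢcᵢTᵢ / Σ mᵢcᵢ
Σ mᵢcᵢ = 444.0×0.128 + 442.4×0.396 + 145.1×0.223 = 264.3797
Σ mᵢcᵢTᵢ = 56.832×24.7 + 175.1904×51.5 + 32.3573×91.7 = 13393
T = 13393 / 264.3797 = 50.66 °C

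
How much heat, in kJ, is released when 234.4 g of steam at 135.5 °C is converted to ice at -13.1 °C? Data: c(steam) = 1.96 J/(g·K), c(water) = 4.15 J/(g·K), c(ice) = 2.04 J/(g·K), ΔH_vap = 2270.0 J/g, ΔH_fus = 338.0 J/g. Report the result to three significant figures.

q = 731 kJ

q1 (cool steam 135.5→100 °C): 234.4 × 1.96 × 35.5 = 16310 J
q2 (condense at 100 °C): 234.4 × 2270.0 = 532088 J
q3 (cool water 100→0 °C): 234.4 × 4.15 × 100.0 = 97276 J
q4 (freeze at 0 °C): 234.4 × 338.0 = 79227 J
q5 (cool ice 0→-13.1 °C): 234.4 × 2.04 × 13.1 = 6264 J
Total: 16310 + 532088 + 97276 + 79227 + 6264 = 731165 J = 731 kJ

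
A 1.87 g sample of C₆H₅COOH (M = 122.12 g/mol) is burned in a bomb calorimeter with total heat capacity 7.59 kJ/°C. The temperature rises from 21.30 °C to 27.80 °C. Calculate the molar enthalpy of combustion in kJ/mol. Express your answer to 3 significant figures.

ΔH = -3220 kJ/mol

ΔT = 27.80 − 21.30 = 6.50 °C
q_cal = C_cal × ΔT = 7.59 × 6.50 = 49.335 kJ
n = 1.87 / 122.12 = 0.01531 mol
q_rxn = −q_cal = -49.335 kJ
ΔH = -49.335 / 0.01531 = -3222 kJ/mol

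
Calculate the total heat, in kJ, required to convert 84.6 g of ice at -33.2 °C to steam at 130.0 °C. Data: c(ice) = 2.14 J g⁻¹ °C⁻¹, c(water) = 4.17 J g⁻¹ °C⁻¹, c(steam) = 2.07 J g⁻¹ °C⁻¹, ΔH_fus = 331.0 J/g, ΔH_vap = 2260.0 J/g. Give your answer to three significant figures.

q1 (heat ice -33.2→0.0 °C): 84.6 × 2.14 × 33.2 = 6011 J
q2 (melt at 0 °C): 84.6 × 331.0 = 28003 J
q3 (heat water 0.0→100.0 °C): 84.6 × 4.17 × 100.0 = 35278 J
q4 (vaporize at 100 °C): 84.6 × 2260.0 = 191196 J
q5 (heat steam 100.0→130.0 °C): 84.6 × 2.07 × 30.0 = 5254 J
Total: 6011 + 28003 + 35278 + 191196 + 5254 = 265742 J = 266 kJ

q = 266 kJ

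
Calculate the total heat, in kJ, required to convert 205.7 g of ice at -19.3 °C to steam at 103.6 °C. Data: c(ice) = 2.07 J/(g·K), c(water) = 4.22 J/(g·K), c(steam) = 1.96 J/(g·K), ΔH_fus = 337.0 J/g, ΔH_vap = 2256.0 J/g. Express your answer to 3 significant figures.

q = 630 kJ

q1 (heat ice -19.3→0.0 °C): 205.7 × 2.07 × 19.3 = 8218 J
q2 (melt at 0 °C): 205.7 × 337.0 = 69321 J
q3 (heat water 0.0→100.0 °C): 205.7 × 4.22 × 100.0 = 86805 J
q4 (vaporize at 100 °C): 205.7 × 2256.0 = 464059 J
q5 (heat steam 100.0→103.6 °C): 205.7 × 1.96 × 3.6 = 1451 J
Total: 8218 + 69321 + 86805 + 464059 + 1451 = 629854 J = 630 kJ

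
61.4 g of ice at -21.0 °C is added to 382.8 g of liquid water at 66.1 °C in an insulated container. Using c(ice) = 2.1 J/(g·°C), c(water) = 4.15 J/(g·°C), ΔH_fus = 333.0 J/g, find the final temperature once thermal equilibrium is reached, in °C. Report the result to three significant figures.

T_f = 44.4 °C

Heat to bring ice to 0 °C and melt it: q₁ = 61.4×2.1×21.0 + 61.4×333.0 = 23154 J
Heat the water can supply cooling to 0 °C: 382.8×4.15×66.1 = 105008 J > q₁, so all ice melts.
Energy balance: 382.8×4.15×(66.1 − T) = 23154 + 61.4×4.15×(T − 0)
1588.62(66.1 − T) = 23154 + 254.81 T
105008 − 23154 = 1843.43 T
T = 81854 / 1843.43 = 44.40 °C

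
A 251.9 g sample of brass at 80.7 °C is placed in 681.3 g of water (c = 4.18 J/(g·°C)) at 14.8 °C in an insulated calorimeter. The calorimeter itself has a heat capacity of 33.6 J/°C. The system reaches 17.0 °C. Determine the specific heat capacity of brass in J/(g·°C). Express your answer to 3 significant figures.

q_gained = (681.3 × 4.18 + 33.6) × (17.0 − 14.8) = 6339 J
q_lost = 251.9 × c × (80.7 − 17.0) = 16046.03 c
Set equal: c = 6339 / 16046.03 = 0.395 J/(g·°C)

c = 0.395 J/(g·°C)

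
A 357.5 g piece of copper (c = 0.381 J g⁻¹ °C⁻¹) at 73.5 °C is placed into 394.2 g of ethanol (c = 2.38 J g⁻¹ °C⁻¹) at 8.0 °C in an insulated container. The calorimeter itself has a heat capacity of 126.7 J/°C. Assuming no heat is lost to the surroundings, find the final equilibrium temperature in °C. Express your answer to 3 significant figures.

Heat lost by copper = heat gained by ethanol + calorimeter.
(357.5)(0.381)(73.5 − T) = [(394.2)(2.38) + 126.7](T − 8.0)
136.2075 (73.5 − T) = 1064.896 (T − 8.0)
10011 − 136.2075 T = 1064.896 T − 8519.2
18530.2 = 1201.1035 T
T = 15.43 °C

T_f = 15.4 °C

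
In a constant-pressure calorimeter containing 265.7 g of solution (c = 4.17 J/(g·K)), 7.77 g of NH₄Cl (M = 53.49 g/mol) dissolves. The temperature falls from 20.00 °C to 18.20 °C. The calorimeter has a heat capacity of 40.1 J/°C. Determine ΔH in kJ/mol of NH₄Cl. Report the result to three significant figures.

|ΔT| = |18.20 − 20.00| = 1.80 °C
|q_surr| = (265.7 × 4.17 + 40.1) × 1.80 = 1148.069 × 1.80 = 2067 J
n(NH₄Cl) = 7.77 / 53.49 = 0.1453 mol
Temperature fell, so q_rxn = +|q_surr| = 2.067 kJ
ΔH = q_rxn / n = 14.23 kJ/mol

ΔH = 14.2 kJ/mol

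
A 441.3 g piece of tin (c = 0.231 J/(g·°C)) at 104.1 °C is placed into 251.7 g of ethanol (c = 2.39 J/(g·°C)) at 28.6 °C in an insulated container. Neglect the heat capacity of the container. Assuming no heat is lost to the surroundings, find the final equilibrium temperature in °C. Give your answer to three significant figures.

T_f = 39.5 °C

Heat lost by tin = heat gained by ethanol.
(441.3)(0.231)(104.1 − T) = (251.7)(2.39)(T − 28.6)
101.9403 (104.1 − T) = 601.563 (T − 28.6)
10612 − 101.9403 T = 601.563 T − 17205
27817 = 703.5033 T
T = 39.54 °C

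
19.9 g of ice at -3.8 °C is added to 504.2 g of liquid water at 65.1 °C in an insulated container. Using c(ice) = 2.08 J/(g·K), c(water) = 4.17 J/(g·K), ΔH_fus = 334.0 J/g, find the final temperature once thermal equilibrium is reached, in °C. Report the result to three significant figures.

T_f = 59.5 °C

Heat to bring ice to 0 °C and melt it: q₁ = 19.9×2.08×3.8 + 19.9×334.0 = 6803.9 J
Heat the water can supply cooling to 0 °C: 504.2×4.17×65.1 = 136874 J > q₁, so all ice melts.
Energy balance: 504.2×4.17×(65.1 − T) = 6803.9 + 19.9×4.17×(T − 0)
2102.514(65.1 − T) = 6803.9 + 82.983 T
136874 − 6803.9 = 2185.497 T
T = 130070.1 / 2185.497 = 59.52 °C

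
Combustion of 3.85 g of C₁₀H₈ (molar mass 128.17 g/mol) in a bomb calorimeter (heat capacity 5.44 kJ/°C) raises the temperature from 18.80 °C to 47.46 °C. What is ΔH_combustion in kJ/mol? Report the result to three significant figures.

ΔH = -5190 kJ/mol

ΔT = 47.46 − 18.80 = 28.66 °C
q_cal = C_cal × ΔT = 5.44 × 28.66 = 155.9104 kJ
n = 3.85 / 128.17 = 0.03004 mol
q_rxn = −q_cal = -155.9104 kJ
ΔH = -155.9104 / 0.03004 = -5190 kJ/mol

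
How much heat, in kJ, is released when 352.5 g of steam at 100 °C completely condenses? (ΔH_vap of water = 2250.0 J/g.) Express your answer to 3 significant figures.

q = 793 kJ

q = m × ΔH_vap = 352.5 × 2250.0 = 793100 J = 793 kJ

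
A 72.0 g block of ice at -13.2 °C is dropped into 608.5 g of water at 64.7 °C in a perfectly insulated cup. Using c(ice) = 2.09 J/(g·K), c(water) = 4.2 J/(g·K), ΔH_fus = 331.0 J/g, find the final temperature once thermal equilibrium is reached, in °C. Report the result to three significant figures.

Heat to bring ice to 0 °C and melt it: q₁ = 72.0×2.09×13.2 + 72.0×331.0 = 25818 J
Heat the water can supply cooling to 0 °C: 608.5×4.2×64.7 = 165354 J > q₁, so all ice melts.
Energy balance: 608.5×4.2×(64.7 − T) = 25818 + 72.0×4.2×(T − 0)
2555.7(64.7 − T) = 25818 + 302.4 T
165354 − 25818 = 2858.1 T
T = 139536 / 2858.1 = 48.82 °C

T_f = 48.8 °C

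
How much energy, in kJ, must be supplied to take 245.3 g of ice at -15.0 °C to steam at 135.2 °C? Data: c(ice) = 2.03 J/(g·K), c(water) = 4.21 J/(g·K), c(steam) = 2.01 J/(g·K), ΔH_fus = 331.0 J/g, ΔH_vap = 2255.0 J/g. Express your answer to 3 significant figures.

q1 (heat ice -15.0→0.0 °C): 245.3 × 2.03 × 15.0 = 7469 J
q2 (melt at 0 °C): 245.3 × 331.0 = 81194 J
q3 (heat water 0.0→100.0 °C): 245.3 × 4.21 × 100.0 = 103271 J
q4 (vaporize at 100 °C): 245.3 × 2255.0 = 553152 J
q5 (heat steam 100.0→135.2 °C): 245.3 × 2.01 × 35.2 = 17355 J
Total: 7469 + 81194 + 103271 + 553152 + 17355 = 762441 J = 762 kJ

q = 762 kJ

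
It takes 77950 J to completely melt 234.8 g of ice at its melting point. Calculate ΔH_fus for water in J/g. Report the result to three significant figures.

ΔH_fus = q / m = 77950 / 234.8 = 332 J/g

ΔH_fus = 332 J/g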